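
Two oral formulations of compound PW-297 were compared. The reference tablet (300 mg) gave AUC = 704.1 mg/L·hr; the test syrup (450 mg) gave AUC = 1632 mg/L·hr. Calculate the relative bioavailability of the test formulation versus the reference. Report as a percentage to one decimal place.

F_rel = 154.5%

F_rel = (AUC_test/D_test) / (AUC_ref/D_ref)
      = (1632/450) / (704.1/300)
      = 3.62667 / 2.347 = 1.5452 = 154.52%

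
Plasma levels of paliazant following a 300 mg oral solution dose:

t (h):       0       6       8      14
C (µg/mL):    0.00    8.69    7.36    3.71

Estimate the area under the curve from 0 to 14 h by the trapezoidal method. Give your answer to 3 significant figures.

Trapezoidal AUC_0→14:
  [0→6]: (0.00+8.69)/2 × 6 = 26.07
  [6→8]: (8.69+7.36)/2 × 2 = 16.05
  [8→14]: (7.36+3.71)/2 × 6 = 33.21
  Sum = 75.33 µg/mL·h

AUC = 75.3 µg/mL·h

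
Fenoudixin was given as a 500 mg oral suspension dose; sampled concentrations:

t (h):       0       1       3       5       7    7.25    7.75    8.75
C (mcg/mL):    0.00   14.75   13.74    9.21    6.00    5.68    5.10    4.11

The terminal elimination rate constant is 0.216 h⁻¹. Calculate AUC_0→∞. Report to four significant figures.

Trapezoidal AUC_0→8.75:
  [0→1]: (0.00+14.75)/2 × 1 = 7.375
  [1→3]: (14.75+13.74)/2 × 2 = 28.49
  [3→5]: (13.74+9.21)/2 × 2 = 22.95
  [5→7]: (9.21+6.00)/2 × 2 = 15.21
  [7→7.25]: (6.00+5.68)/2 × 0.25 = 1.46
  [7.25→7.75]: (5.68+5.10)/2 × 0.5 = 2.695
  [7.75→8.75]: (5.10+4.11)/2 × 1 = 4.605
  Sum = 82.785 mcg/mL·h
Extrapolated tail: C_last / k_e = 4.11 / 0.216 = 19.028
AUC_0→∞ = 82.785 + 19.028 = 101.813 mcg/mL·h

AUC = 101.8 mcg/mL·h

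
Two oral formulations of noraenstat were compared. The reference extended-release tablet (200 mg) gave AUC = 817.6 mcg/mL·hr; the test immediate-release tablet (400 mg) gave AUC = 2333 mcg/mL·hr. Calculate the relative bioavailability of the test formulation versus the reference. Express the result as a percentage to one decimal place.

F_rel = 142.7%

F_rel = (AUC_test/D_test) / (AUC_ref/D_ref)
      = (2333/400) / (817.6/200)
      = 5.8325 / 4.088 = 1.4267 = 142.67%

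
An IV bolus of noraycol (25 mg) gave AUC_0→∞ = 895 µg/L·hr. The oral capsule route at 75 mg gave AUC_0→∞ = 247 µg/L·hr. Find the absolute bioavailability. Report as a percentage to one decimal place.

F = (AUC_ev / D_ev) / (AUC_iv / D_iv)
  = (247/75) / (895/25)
  = 3.29333 / 35.8 = 0.0920
  = 9.20%

F = 9.2%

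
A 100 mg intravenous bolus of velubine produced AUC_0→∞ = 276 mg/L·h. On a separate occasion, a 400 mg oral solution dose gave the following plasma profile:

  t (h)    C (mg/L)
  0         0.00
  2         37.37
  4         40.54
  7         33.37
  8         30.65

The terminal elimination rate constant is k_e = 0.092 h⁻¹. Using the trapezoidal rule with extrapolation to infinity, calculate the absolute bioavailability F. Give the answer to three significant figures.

F = 0.536

Trapezoidal AUC_0→8 (oral solution):
  [0→2]: (0.00+37.37)/2 × 2 = 37.37
  [2→4]: (37.37+40.54)/2 × 2 = 77.91
  [4→7]: (40.54+33.37)/2 × 3 = 110.865
  [7→8]: (33.37+30.65)/2 × 1 = 32.01
  Sum = 258.155 mg/L·h
Tail: C_last/k_e = 30.65/0.092 = 333.152
AUC_0→∞ (oral solution) = 258.155 + 333.152 = 591.307 mg/L·h
F = (AUC_ev/D_ev)/(AUC_iv/D_iv) = (591.307/400)/(276/100) = 1.4782675/2.76 = 0.5356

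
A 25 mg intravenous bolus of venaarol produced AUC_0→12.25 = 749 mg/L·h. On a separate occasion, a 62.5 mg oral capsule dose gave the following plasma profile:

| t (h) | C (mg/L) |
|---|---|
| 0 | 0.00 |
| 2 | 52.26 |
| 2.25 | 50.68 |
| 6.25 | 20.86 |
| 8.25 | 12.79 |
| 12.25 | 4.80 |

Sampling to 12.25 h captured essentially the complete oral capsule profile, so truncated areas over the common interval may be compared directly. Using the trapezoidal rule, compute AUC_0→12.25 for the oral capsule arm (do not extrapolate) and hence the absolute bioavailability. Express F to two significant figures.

F = 0.15

Trapezoidal AUC_0→12.25 (oral capsule):
  [0→2]: (0.00+52.26)/2 × 2 = 52.26
  [2→2.25]: (52.26+50.68)/2 × 0.25 = 12.8675
  [2.25→6.25]: (50.68+20.86)/2 × 4 = 143.08
  [6.25→8.25]: (20.86+12.79)/2 × 2 = 33.65
  [8.25→12.25]: (12.79+4.80)/2 × 4 = 35.18
  Sum = 277.0375 mg/L·h
F = (AUC_ev/D_ev)/(AUC_iv/D_iv) = (277.0375/62.5)/(749/25) = 4.4326/29.96 = 0.1480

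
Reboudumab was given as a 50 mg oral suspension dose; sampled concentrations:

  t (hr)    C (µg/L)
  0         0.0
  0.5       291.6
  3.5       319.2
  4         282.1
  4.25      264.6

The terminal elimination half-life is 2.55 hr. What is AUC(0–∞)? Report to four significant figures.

AUC = 2181 µg/L·hr

Trapezoidal AUC_0→4.25:
  [0→0.5]: (0.0+291.6)/2 × 0.5 = 72.9
  [0.5→3.5]: (291.6+319.2)/2 × 3 = 916.2
  [3.5→4]: (319.2+282.1)/2 × 0.5 = 150.325
  [4→4.25]: (282.1+264.6)/2 × 0.25 = 68.3375
  Sum = 1207.7625 µg/L·hr
k_e = ln2 / t½ = 0.693147 / 2.55 = 0.2718 hr^-1
Extrapolated tail: C_last / k_e = 264.6 / 0.2718 = 973.510
AUC_0→∞ = 1207.7625 + 973.510 = 2181.2725 µg/L·hr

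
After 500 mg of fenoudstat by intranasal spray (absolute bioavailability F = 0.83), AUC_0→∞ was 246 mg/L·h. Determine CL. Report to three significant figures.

CL = 1.69 L/h

CL = F × Dose / AUC_0→∞
   = 0.83 × 500 / 246 = 1.68699 L/h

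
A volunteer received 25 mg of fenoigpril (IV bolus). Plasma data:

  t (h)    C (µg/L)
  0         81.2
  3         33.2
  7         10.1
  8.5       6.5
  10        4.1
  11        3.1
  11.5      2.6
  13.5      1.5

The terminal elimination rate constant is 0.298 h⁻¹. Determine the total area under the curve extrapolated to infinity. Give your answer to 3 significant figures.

AUC = 293 µg/L·h

Trapezoidal AUC_0→13.5:
  [0→3]: (81.2+33.2)/2 × 3 = 171.6
  [3→7]: (33.2+10.1)/2 × 4 = 86.6
  [7→8.5]: (10.1+6.5)/2 × 1.5 = 12.45
  [8.5→10]: (6.5+4.1)/2 × 1.5 = 7.95
  [10→11]: (4.1+3.1)/2 × 1 = 3.6
  [11→11.5]: (3.1+2.6)/2 × 0.5 = 1.425
  [11.5→13.5]: (2.6+1.5)/2 × 2 = 4.1
  Sum = 287.725 µg/L·h
Extrapolated tail: C_last / k_e = 1.5 / 0.298 = 5.034
AUC_0→∞ = 287.725 + 5.034 = 292.759 µg/L·h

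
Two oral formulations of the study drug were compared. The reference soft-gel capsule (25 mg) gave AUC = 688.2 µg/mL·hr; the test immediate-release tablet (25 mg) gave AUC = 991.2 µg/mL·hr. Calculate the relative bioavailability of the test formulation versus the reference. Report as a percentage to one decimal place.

F_rel = 144.0%

F_rel = (AUC_test/D_test) / (AUC_ref/D_ref)
      = (991.2/25) / (688.2/25)
      = 39.648 / 27.528 = 1.4403 = 144.03%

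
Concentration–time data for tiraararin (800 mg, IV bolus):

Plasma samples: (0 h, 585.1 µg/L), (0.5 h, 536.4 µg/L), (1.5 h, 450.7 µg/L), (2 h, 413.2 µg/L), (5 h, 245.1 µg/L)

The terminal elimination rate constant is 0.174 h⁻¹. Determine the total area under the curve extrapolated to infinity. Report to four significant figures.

AUC = 3386 µg/L·h

Trapezoidal AUC_0→5:
  [0→0.5]: (585.1+536.4)/2 × 0.5 = 280.375
  [0.5→1.5]: (536.4+450.7)/2 × 1 = 493.55
  [1.5→2]: (450.7+413.2)/2 × 0.5 = 215.975
  [2→5]: (413.2+245.1)/2 × 3 = 987.45
  Sum = 1977.35 µg/L·h
Extrapolated tail: C_last / k_e = 245.1 / 0.174 = 1408.621
AUC_0→∞ = 1977.35 + 1408.621 = 3385.971 µg/L·h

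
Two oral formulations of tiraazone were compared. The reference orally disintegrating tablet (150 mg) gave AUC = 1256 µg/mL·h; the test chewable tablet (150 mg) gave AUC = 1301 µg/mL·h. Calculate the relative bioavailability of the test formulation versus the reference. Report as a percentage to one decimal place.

F_rel = 103.6%

F_rel = (AUC_test/D_test) / (AUC_ref/D_ref)
      = (1301/150) / (1256/150)
      = 8.67333 / 8.37333 = 1.0358 = 103.58%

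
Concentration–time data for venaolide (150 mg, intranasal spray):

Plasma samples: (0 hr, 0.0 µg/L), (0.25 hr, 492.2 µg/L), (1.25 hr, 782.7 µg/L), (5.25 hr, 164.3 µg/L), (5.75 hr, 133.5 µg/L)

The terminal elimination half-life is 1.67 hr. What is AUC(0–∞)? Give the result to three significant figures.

AUC = 2990 µg/L·hr

Trapezoidal AUC_0→5.75:
  [0→0.25]: (0.0+492.2)/2 × 0.25 = 61.525
  [0.25→1.25]: (492.2+782.7)/2 × 1 = 637.45
  [1.25→5.25]: (782.7+164.3)/2 × 4 = 1894.0
  [5.25→5.75]: (164.3+133.5)/2 × 0.5 = 74.45
  Sum = 2667.425 µg/L·hr
k_e = ln2 / t½ = 0.693147 / 1.67 = 0.4151 hr^-1
Extrapolated tail: C_last / k_e = 133.5 / 0.4151 = 321.609
AUC_0→∞ = 2667.425 + 321.609 = 2989.034 µg/L·hr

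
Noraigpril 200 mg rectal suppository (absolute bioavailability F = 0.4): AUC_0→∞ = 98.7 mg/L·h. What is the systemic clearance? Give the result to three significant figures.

CL = 0.811 L/h

CL = F × Dose / AUC_0→∞
   = 0.4 × 200 / 98.7 = 0.810537 L/h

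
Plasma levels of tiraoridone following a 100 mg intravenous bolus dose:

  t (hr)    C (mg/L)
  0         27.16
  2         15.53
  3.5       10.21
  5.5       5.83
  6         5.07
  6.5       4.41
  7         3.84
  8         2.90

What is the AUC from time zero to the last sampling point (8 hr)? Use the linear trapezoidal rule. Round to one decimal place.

Trapezoidal AUC_0→8:
  [0→2]: (27.16+15.53)/2 × 2 = 42.69
  [2→3.5]: (15.53+10.21)/2 × 1.5 = 19.305
  [3.5→5.5]: (10.21+5.83)/2 × 2 = 16.04
  [5.5→6]: (5.83+5.07)/2 × 0.5 = 2.725
  [6→6.5]: (5.07+4.41)/2 × 0.5 = 2.37
  [6.5→7]: (4.41+3.84)/2 × 0.5 = 2.0625
  [7→8]: (3.84+2.90)/2 × 1 = 3.37
  Sum = 88.5625 mg/L·hr

AUC = 88.6 mg/L·hr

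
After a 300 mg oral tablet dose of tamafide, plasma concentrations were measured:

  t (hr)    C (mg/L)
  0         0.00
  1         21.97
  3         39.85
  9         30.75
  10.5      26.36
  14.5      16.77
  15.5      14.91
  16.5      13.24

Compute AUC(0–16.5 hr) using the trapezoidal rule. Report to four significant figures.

AUC = 443.6 mg/L·hr

Trapezoidal AUC_0→16.5:
  [0→1]: (0.00+21.97)/2 × 1 = 10.985
  [1→3]: (21.97+39.85)/2 × 2 = 61.82
  [3→9]: (39.85+30.75)/2 × 6 = 211.8
  [9→10.5]: (30.75+26.36)/2 × 1.5 = 42.8325
  [10.5→14.5]: (26.36+16.77)/2 × 4 = 86.26
  [14.5→15.5]: (16.77+14.91)/2 × 1 = 15.84
  [15.5→16.5]: (14.91+13.24)/2 × 1 = 14.075
  Sum = 443.6125 mg/L·hr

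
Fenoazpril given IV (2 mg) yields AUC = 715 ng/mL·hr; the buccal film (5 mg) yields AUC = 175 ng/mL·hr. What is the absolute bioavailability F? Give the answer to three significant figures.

F = 0.0979

F = (AUC_ev / D_ev) / (AUC_iv / D_iv)
  = (175/5) / (715/2)
  = 35 / 357.5 = 0.0979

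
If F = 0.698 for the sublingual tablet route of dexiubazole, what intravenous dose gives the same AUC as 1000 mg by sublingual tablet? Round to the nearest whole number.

D_iv = 698 mg

Systemic exposure from an extravascular dose = F × D_ev, so the equivalent IV dose is F × D_ev.
D_iv = F × D_ev = 0.698 × 1000 = 698 mg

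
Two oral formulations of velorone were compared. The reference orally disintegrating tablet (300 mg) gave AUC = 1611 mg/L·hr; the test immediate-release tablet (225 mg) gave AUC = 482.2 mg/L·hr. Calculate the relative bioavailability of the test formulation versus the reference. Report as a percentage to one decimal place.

F_rel = (AUC_test/D_test) / (AUC_ref/D_ref)
      = (482.2/225) / (1611/300)
      = 2.14311 / 5.37 = 0.3991 = 39.91%

F_rel = 39.9%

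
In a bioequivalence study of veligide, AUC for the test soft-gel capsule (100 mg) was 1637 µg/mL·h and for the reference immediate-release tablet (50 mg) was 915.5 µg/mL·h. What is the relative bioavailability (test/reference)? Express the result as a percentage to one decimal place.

F_rel = (AUC_test/D_test) / (AUC_ref/D_ref)
      = (1637/100) / (915.5/50)
      = 16.37 / 18.31 = 0.8940 = 89.40%

F_rel = 89.4%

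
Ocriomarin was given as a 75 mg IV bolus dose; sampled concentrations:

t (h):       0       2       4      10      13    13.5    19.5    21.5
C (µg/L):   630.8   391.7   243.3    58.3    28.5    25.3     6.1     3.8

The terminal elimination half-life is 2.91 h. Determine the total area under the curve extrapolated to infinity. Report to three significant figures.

AUC = 2830 µg/L·h

Trapezoidal AUC_0→21.5:
  [0→2]: (630.8+391.7)/2 × 2 = 1022.5
  [2→4]: (391.7+243.3)/2 × 2 = 635.0
  [4→10]: (243.3+58.3)/2 × 6 = 904.8
  [10→13]: (58.3+28.5)/2 × 3 = 130.2
  [13→13.5]: (28.5+25.3)/2 × 0.5 = 13.45
  [13.5→19.5]: (25.3+6.1)/2 × 6 = 94.2
  [19.5→21.5]: (6.1+3.8)/2 × 2 = 9.9
  Sum = 2810.05 µg/L·h
k_e = ln2 / t½ = 0.693147 / 2.91 = 0.2382 h^-1
Extrapolated tail: C_last / k_e = 3.8 / 0.2382 = 15.953
AUC_0→∞ = 2810.05 + 15.953 = 2826.003 µg/L·h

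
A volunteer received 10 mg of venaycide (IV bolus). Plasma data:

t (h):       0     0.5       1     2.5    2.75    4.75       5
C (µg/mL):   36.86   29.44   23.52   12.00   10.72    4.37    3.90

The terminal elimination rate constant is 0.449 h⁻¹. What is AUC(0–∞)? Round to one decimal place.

AUC = 84.1 µg/mL·h

Trapezoidal AUC_0→5:
  [0→0.5]: (36.86+29.44)/2 × 0.5 = 16.575
  [0.5→1]: (29.44+23.52)/2 × 0.5 = 13.24
  [1→2.5]: (23.52+12.00)/2 × 1.5 = 26.64
  [2.5→2.75]: (12.00+10.72)/2 × 0.25 = 2.84
  [2.75→4.75]: (10.72+4.37)/2 × 2 = 15.09
  [4.75→5]: (4.37+3.90)/2 × 0.25 = 1.03375
  Sum = 75.41875 µg/mL·h
Extrapolated tail: C_last / k_e = 3.90 / 0.449 = 8.686
AUC_0→∞ = 75.41875 + 8.686 = 84.10475 µg/mL·h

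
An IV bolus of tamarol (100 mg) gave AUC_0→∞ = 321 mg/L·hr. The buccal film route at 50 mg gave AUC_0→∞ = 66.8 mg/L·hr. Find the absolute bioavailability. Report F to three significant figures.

F = 0.416

F = (AUC_ev / D_ev) / (AUC_iv / D_iv)
  = (66.8/50) / (321/100)
  = 1.336 / 3.21 = 0.4162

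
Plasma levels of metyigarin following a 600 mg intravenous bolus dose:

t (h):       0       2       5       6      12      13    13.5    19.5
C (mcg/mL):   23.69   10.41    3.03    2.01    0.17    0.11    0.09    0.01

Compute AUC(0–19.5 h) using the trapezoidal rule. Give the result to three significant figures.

AUC = 63.8 mcg/mL·h

Trapezoidal AUC_0→19.5:
  [0→2]: (23.69+10.41)/2 × 2 = 34.1
  [2→5]: (10.41+3.03)/2 × 3 = 20.16
  [5→6]: (3.03+2.01)/2 × 1 = 2.52
  [6→12]: (2.01+0.17)/2 × 6 = 6.54
  [12→13]: (0.17+0.11)/2 × 1 = 0.14
  [13→13.5]: (0.11+0.09)/2 × 0.5 = 0.05
  [13.5→19.5]: (0.09+0.01)/2 × 6 = 0.3
  Sum = 63.81 mcg/mL·h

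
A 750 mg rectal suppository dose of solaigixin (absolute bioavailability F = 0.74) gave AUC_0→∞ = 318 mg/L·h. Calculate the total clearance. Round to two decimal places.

CL = 1.75 L/h

CL = F × Dose / AUC_0→∞
   = 0.74 × 750 / 318 = 1.74528 L/h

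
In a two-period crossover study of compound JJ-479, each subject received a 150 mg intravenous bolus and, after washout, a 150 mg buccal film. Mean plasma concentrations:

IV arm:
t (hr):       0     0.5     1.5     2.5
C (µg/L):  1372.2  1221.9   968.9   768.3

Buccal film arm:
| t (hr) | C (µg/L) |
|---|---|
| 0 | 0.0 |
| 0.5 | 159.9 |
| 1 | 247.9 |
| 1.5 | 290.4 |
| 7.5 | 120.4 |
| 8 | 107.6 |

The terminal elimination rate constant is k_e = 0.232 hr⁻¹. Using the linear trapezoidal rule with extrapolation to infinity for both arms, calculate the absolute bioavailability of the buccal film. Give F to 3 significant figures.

F = 0.343

Trapezoidal AUC_0→2.5 (IV):
  [0→0.5]: (1372.2+1221.9)/2 × 0.5 = 648.525
  [0.5→1.5]: (1221.9+968.9)/2 × 1 = 1095.4
  [1.5→2.5]: (968.9+768.3)/2 × 1 = 868.6
  Sum = 2612.525 µg/L·hr
IV tail: 768.3/0.232 = 3311.638; AUC_iv,0→∞ = 2612.525 + 3311.638 = 5924.163 µg/L·hr
Trapezoidal AUC_0→8 (buccal film):
  [0→0.5]: (0.0+159.9)/2 × 0.5 = 39.975
  [0.5→1]: (159.9+247.9)/2 × 0.5 = 101.95
  [1→1.5]: (247.9+290.4)/2 × 0.5 = 134.575
  [1.5→7.5]: (290.4+120.4)/2 × 6 = 1232.4
  [7.5→8]: (120.4+107.6)/2 × 0.5 = 57.0
  Sum = 1565.9 µg/L·hr
buccal film tail: 107.6/0.232 = 463.793; AUC_ev,0→∞ = 1565.9 + 463.793 = 2029.693 µg/L·hr
F = (AUC_ev/D_ev)/(AUC_iv/D_iv) = (2029.693/150)/(5924.163/150) = 13.5313/39.49442 = 0.3426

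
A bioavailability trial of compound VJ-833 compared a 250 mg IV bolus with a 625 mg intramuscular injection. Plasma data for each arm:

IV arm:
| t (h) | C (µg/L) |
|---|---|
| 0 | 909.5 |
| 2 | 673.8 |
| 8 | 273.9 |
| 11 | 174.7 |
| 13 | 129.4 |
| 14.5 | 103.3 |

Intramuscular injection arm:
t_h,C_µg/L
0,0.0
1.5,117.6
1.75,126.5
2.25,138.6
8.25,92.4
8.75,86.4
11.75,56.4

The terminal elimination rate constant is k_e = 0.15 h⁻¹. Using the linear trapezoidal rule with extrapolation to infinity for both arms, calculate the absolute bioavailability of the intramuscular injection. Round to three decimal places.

Trapezoidal AUC_0→14.5 (IV):
  [0→2]: (909.5+673.8)/2 × 2 = 1583.3
  [2→8]: (673.8+273.9)/2 × 6 = 2843.1
  [8→11]: (273.9+174.7)/2 × 3 = 672.9
  [11→13]: (174.7+129.4)/2 × 2 = 304.1
  [13→14.5]: (129.4+103.3)/2 × 1.5 = 174.525
  Sum = 5577.925 µg/L·h
IV tail: 103.3/0.15 = 688.667; AUC_iv,0→∞ = 5577.925 + 688.667 = 6266.592 µg/L·h
Trapezoidal AUC_0→11.75 (intramuscular injection):
  [0→1.5]: (0.0+117.6)/2 × 1.5 = 88.2
  [1.5→1.75]: (117.6+126.5)/2 × 0.25 = 30.5125
  [1.75→2.25]: (126.5+138.6)/2 × 0.5 = 66.275
  [2.25→8.25]: (138.6+92.4)/2 × 6 = 693.0
  [8.25→8.75]: (92.4+86.4)/2 × 0.5 = 44.7
  [8.75→11.75]: (86.4+56.4)/2 × 3 = 214.2
  Sum = 1136.8875 µg/L·h
intramuscular injection tail: 56.4/0.15 = 376.000; AUC_ev,0→∞ = 1136.8875 + 376.000 = 1512.8875 µg/L·h
F = (AUC_ev/D_ev)/(AUC_iv/D_iv) = (1512.8875/625)/(6266.592/250) = 2.42062/25.066368 = 0.0966

F = 0.097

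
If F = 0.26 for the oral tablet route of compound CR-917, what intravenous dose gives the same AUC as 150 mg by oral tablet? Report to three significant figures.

D_iv = 39.0 mg

Systemic exposure from an extravascular dose = F × D_ev, so the equivalent IV dose is F × D_ev.
D_iv = F × D_ev = 0.26 × 150 = 39 mg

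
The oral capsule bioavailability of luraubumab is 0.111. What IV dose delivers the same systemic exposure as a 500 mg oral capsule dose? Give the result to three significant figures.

Systemic exposure from an extravascular dose = F × D_ev, so the equivalent IV dose is F × D_ev.
D_iv = F × D_ev = 0.111 × 500 = 55.5 mg

D_iv = 55.5 mg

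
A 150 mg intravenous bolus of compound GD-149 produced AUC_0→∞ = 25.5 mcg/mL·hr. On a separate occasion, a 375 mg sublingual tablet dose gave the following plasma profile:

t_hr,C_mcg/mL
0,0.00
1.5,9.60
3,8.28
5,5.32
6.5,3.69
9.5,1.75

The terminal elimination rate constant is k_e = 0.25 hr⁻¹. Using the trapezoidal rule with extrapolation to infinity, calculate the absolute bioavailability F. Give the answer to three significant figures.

F = 0.880

Trapezoidal AUC_0→9.5 (sublingual tablet):
  [0→1.5]: (0.00+9.60)/2 × 1.5 = 7.2
  [1.5→3]: (9.60+8.28)/2 × 1.5 = 13.41
  [3→5]: (8.28+5.32)/2 × 2 = 13.6
  [5→6.5]: (5.32+3.69)/2 × 1.5 = 6.7575
  [6.5→9.5]: (3.69+1.75)/2 × 3 = 8.16
  Sum = 49.1275 mcg/mL·hr
Tail: C_last/k_e = 1.75/0.25 = 7.000
AUC_0→∞ (sublingual tablet) = 49.1275 + 7.000 = 56.1275 mcg/mL·hr
F = (AUC_ev/D_ev)/(AUC_iv/D_iv) = (56.1275/375)/(25.5/150) = 0.149673/0.17 = 0.8804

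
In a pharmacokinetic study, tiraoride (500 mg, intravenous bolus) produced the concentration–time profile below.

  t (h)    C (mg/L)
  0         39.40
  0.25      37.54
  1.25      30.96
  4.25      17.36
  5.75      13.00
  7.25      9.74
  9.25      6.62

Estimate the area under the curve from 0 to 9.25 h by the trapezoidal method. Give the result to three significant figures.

Trapezoidal AUC_0→9.25:
  [0→0.25]: (39.40+37.54)/2 × 0.25 = 9.6175
  [0.25→1.25]: (37.54+30.96)/2 × 1 = 34.25
  [1.25→4.25]: (30.96+17.36)/2 × 3 = 72.48
  [4.25→5.75]: (17.36+13.00)/2 × 1.5 = 22.77
  [5.75→7.25]: (13.00+9.74)/2 × 1.5 = 17.055
  [7.25→9.25]: (9.74+6.62)/2 × 2 = 16.36
  Sum = 172.5325 mg/L·h

AUC = 173 mg/L·h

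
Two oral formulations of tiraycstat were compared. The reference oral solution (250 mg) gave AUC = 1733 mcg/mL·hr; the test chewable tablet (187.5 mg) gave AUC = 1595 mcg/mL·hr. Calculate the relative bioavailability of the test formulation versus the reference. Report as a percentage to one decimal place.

F_rel = (AUC_test/D_test) / (AUC_ref/D_ref)
      = (1595/187.5) / (1733/250)
      = 8.50667 / 6.932 = 1.2272 = 122.72%

F_rel = 122.7%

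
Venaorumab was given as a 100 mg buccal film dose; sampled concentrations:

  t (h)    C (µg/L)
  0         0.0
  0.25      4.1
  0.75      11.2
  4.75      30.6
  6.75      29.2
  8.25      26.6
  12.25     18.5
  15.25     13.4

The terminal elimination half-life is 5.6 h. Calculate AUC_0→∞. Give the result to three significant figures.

Trapezoidal AUC_0→15.25:
  [0→0.25]: (0.0+4.1)/2 × 0.25 = 0.5125
  [0.25→0.75]: (4.1+11.2)/2 × 0.5 = 3.825
  [0.75→4.75]: (11.2+30.6)/2 × 4 = 83.6
  [4.75→6.75]: (30.6+29.2)/2 × 2 = 59.8
  [6.75→8.25]: (29.2+26.6)/2 × 1.5 = 41.85
  [8.25→12.25]: (26.6+18.5)/2 × 4 = 90.2
  [12.25→15.25]: (18.5+13.4)/2 × 3 = 47.85
  Sum = 327.6375 µg/L·h
k_e = ln2 / t½ = 0.693147 / 5.6 = 0.1238 h^-1
Extrapolated tail: C_last / k_e = 13.4 / 0.1238 = 108.239
AUC_0→∞ = 327.6375 + 108.239 = 435.8765 µg/L·h

AUC = 436 µg/L·h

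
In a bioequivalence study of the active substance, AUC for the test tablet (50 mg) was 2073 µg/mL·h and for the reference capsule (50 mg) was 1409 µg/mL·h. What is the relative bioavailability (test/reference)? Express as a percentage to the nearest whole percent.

F_rel = (AUC_test/D_test) / (AUC_ref/D_ref)
      = (2073/50) / (1409/50)
      = 41.46 / 28.18 = 1.4713 = 147.13%

F_rel = 147%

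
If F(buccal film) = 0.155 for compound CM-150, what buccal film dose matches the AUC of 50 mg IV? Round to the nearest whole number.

D_buccal = 323 mg

For equal systemic exposure: F × D_ev = D_iv
D_ev = D_iv / F = 50 / 0.155 = 322.581 mg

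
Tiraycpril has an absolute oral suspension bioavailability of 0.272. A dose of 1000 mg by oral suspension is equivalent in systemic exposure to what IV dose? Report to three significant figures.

Systemic exposure from an extravascular dose = F × D_ev, so the equivalent IV dose is F × D_ev.
D_iv = F × D_ev = 0.272 × 1000 = 272 mg

D_iv = 272 mg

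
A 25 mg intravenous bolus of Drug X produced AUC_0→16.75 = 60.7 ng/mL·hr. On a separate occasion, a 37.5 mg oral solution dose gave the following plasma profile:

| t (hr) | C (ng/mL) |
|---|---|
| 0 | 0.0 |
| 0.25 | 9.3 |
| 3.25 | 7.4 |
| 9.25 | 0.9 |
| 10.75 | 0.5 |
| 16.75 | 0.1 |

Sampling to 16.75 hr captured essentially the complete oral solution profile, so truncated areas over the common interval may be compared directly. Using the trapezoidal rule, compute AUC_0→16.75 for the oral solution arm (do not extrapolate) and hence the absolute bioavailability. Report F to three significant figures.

Trapezoidal AUC_0→16.75 (oral solution):
  [0→0.25]: (0.0+9.3)/2 × 0.25 = 1.1625
  [0.25→3.25]: (9.3+7.4)/2 × 3 = 25.05
  [3.25→9.25]: (7.4+0.9)/2 × 6 = 24.9
  [9.25→10.75]: (0.9+0.5)/2 × 1.5 = 1.05
  [10.75→16.75]: (0.5+0.1)/2 × 6 = 1.8
  Sum = 53.9625 ng/mL·hr
F = (AUC_ev/D_ev)/(AUC_iv/D_iv) = (53.9625/37.5)/(60.7/25) = 1.439/2.428 = 0.5927

F = 0.593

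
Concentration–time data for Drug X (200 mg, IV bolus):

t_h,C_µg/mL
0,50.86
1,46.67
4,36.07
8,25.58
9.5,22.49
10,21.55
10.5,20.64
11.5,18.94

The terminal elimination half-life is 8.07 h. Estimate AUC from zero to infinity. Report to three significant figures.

Trapezoidal AUC_0→11.5:
  [0→1]: (50.86+46.67)/2 × 1 = 48.765
  [1→4]: (46.67+36.07)/2 × 3 = 124.11
  [4→8]: (36.07+25.58)/2 × 4 = 123.3
  [8→9.5]: (25.58+22.49)/2 × 1.5 = 36.0525
  [9.5→10]: (22.49+21.55)/2 × 0.5 = 11.01
  [10→10.5]: (21.55+20.64)/2 × 0.5 = 10.5475
  [10.5→11.5]: (20.64+18.94)/2 × 1 = 19.79
  Sum = 373.575 µg/mL·h
k_e = ln2 / t½ = 0.693147 / 8.07 = 0.0859 h^-1
Extrapolated tail: C_last / k_e = 18.94 / 0.0859 = 220.489
AUC_0→∞ = 373.575 + 220.489 = 594.064 µg/mL·h

AUC = 594 µg/mL·h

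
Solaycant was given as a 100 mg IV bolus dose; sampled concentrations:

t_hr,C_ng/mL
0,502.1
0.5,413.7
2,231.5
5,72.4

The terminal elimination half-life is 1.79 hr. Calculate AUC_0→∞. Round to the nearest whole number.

Trapezoidal AUC_0→5:
  [0→0.5]: (502.1+413.7)/2 × 0.5 = 228.95
  [0.5→2]: (413.7+231.5)/2 × 1.5 = 483.9
  [2→5]: (231.5+72.4)/2 × 3 = 455.85
  Sum = 1168.7 ng/mL·hr
k_e = ln2 / t½ = 0.693147 / 1.79 = 0.3872 hr^-1
Extrapolated tail: C_last / k_e = 72.4 / 0.3872 = 186.983
AUC_0→∞ = 1168.7 + 186.983 = 1355.683 ng/mL·hr

AUC = 1356 ng/mL·hr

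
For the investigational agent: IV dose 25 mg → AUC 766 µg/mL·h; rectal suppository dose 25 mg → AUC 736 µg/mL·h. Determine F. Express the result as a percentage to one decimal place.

F = 96.1%

F = (AUC_ev / D_ev) / (AUC_iv / D_iv)
  = (736/25) / (766/25)
  = 29.44 / 30.64 = 0.9608
  = 96.08%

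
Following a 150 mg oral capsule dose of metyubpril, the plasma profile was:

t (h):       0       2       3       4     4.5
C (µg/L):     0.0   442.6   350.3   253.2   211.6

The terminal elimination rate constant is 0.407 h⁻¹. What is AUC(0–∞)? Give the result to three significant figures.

AUC = 1780 µg/L·h

Trapezoidal AUC_0→4.5:
  [0→2]: (0.0+442.6)/2 × 2 = 442.6
  [2→3]: (442.6+350.3)/2 × 1 = 396.45
  [3→4]: (350.3+253.2)/2 × 1 = 301.75
  [4→4.5]: (253.2+211.6)/2 × 0.5 = 116.2
  Sum = 1257.0 µg/L·h
Extrapolated tail: C_last / k_e = 211.6 / 0.407 = 519.902
AUC_0→∞ = 1257.0 + 519.902 = 1776.902 µg/L·h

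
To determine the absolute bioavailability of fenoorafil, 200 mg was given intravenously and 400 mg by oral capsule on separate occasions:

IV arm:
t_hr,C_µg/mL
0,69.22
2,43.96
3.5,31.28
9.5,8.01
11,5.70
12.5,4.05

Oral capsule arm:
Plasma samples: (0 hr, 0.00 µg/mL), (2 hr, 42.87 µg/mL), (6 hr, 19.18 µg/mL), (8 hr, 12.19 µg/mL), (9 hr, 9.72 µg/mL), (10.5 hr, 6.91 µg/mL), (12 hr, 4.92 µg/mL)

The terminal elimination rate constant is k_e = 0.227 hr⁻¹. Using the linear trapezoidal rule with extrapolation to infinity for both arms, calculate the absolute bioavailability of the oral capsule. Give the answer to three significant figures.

Trapezoidal AUC_0→12.5 (IV):
  [0→2]: (69.22+43.96)/2 × 2 = 113.18
  [2→3.5]: (43.96+31.28)/2 × 1.5 = 56.43
  [3.5→9.5]: (31.28+8.01)/2 × 6 = 117.87
  [9.5→11]: (8.01+5.70)/2 × 1.5 = 10.2825
  [11→12.5]: (5.70+4.05)/2 × 1.5 = 7.3125
  Sum = 305.075 µg/mL·hr
IV tail: 4.05/0.227 = 17.841; AUC_iv,0→∞ = 305.075 + 17.841 = 322.916 µg/mL·hr
Trapezoidal AUC_0→12 (oral capsule):
  [0→2]: (0.00+42.87)/2 × 2 = 42.87
  [2→6]: (42.87+19.18)/2 × 4 = 124.1
  [6→8]: (19.18+12.19)/2 × 2 = 31.37
  [8→9]: (12.19+9.72)/2 × 1 = 10.955
  [9→10.5]: (9.72+6.91)/2 × 1.5 = 12.4725
  [10.5→12]: (6.91+4.92)/2 × 1.5 = 8.8725
  Sum = 230.64 µg/mL·hr
oral capsule tail: 4.92/0.227 = 21.674; AUC_ev,0→∞ = 230.64 + 21.674 = 252.314 µg/mL·hr
F = (AUC_ev/D_ev)/(AUC_iv/D_iv) = (252.314/400)/(322.916/200) = 0.630785/1.61458 = 0.3907

F = 0.391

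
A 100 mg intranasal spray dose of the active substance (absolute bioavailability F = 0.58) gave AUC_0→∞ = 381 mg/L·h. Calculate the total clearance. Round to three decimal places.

CL = 0.152 L/h

CL = F × Dose / AUC_0→∞
   = 0.58 × 100 / 381 = 0.152231 L/h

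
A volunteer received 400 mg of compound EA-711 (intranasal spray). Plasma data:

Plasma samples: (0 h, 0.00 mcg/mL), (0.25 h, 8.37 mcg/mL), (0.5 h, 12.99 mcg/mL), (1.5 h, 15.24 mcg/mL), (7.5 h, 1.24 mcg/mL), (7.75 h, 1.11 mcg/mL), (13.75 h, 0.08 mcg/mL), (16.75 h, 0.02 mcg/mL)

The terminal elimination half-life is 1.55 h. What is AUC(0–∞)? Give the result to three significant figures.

Trapezoidal AUC_0→16.75:
  [0→0.25]: (0.00+8.37)/2 × 0.25 = 1.04625
  [0.25→0.5]: (8.37+12.99)/2 × 0.25 = 2.67
  [0.5→1.5]: (12.99+15.24)/2 × 1 = 14.115
  [1.5→7.5]: (15.24+1.24)/2 × 6 = 49.44
  [7.5→7.75]: (1.24+1.11)/2 × 0.25 = 0.29375
  [7.75→13.75]: (1.11+0.08)/2 × 6 = 3.57
  [13.75→16.75]: (0.08+0.02)/2 × 3 = 0.15
  Sum = 71.285 mcg/mL·h
k_e = ln2 / t½ = 0.693147 / 1.55 = 0.4472 h^-1
Extrapolated tail: C_last / k_e = 0.02 / 0.4472 = 0.045
AUC_0→∞ = 71.285 + 0.045 = 71.33 mcg/mL·h

AUC = 71.3 mcg/mL·h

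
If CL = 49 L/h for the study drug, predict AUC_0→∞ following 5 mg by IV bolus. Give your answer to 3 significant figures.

AUC_0→∞ = Dose_iv / CL
        = 5 / 49 = 0.102041 mg/L·h

AUC = 0.102 mg/L·h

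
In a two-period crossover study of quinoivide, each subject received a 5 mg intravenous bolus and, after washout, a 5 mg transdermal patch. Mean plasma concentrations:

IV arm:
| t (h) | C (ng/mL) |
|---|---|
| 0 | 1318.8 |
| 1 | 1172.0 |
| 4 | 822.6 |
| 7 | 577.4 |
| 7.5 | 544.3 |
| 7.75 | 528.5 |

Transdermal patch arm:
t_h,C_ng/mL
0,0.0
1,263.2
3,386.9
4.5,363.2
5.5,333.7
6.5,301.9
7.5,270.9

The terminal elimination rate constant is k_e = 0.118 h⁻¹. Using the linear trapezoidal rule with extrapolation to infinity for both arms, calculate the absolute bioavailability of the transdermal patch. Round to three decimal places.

Trapezoidal AUC_0→7.75 (IV):
  [0→1]: (1318.8+1172.0)/2 × 1 = 1245.4
  [1→4]: (1172.0+822.6)/2 × 3 = 2991.9
  [4→7]: (822.6+577.4)/2 × 3 = 2100.0
  [7→7.5]: (577.4+544.3)/2 × 0.5 = 280.425
  [7.5→7.75]: (544.3+528.5)/2 × 0.25 = 134.1
  Sum = 6751.825 ng/mL·h
IV tail: 528.5/0.118 = 4478.814; AUC_iv,0→∞ = 6751.825 + 4478.814 = 11230.639 ng/mL·h
Trapezoidal AUC_0→7.5 (transdermal patch):
  [0→1]: (0.0+263.2)/2 × 1 = 131.6
  [1→3]: (263.2+386.9)/2 × 2 = 650.1
  [3→4.5]: (386.9+363.2)/2 × 1.5 = 562.575
  [4.5→5.5]: (363.2+333.7)/2 × 1 = 348.45
  [5.5→6.5]: (333.7+301.9)/2 × 1 = 317.8
  [6.5→7.5]: (301.9+270.9)/2 × 1 = 286.4
  Sum = 2296.925 ng/mL·h
transdermal patch tail: 270.9/0.118 = 2295.763; AUC_ev,0→∞ = 2296.925 + 2295.763 = 4592.688 ng/mL·h
F = (AUC_ev/D_ev)/(AUC_iv/D_iv) = (4592.688/5)/(11230.639/5) = 918.5376/2246.1278 = 0.4089

F = 0.409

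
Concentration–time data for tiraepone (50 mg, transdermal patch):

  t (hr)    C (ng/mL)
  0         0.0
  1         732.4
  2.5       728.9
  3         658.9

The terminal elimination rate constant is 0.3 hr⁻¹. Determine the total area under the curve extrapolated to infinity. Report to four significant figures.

Trapezoidal AUC_0→3:
  [0→1]: (0.0+732.4)/2 × 1 = 366.2
  [1→2.5]: (732.4+728.9)/2 × 1.5 = 1095.975
  [2.5→3]: (728.9+658.9)/2 × 0.5 = 346.95
  Sum = 1809.125 ng/mL·hr
Extrapolated tail: C_last / k_e = 658.9 / 0.3 = 2196.333
AUC_0→∞ = 1809.125 + 2196.333 = 4005.458 ng/mL·hr

AUC = 4005 ng/mL·hr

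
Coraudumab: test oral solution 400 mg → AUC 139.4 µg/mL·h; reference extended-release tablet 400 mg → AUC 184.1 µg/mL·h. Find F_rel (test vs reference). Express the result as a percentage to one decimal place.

F_rel = (AUC_test/D_test) / (AUC_ref/D_ref)
      = (139.4/400) / (184.1/400)
      = 0.3485 / 0.46025 = 0.7572 = 75.72%

F_rel = 75.7%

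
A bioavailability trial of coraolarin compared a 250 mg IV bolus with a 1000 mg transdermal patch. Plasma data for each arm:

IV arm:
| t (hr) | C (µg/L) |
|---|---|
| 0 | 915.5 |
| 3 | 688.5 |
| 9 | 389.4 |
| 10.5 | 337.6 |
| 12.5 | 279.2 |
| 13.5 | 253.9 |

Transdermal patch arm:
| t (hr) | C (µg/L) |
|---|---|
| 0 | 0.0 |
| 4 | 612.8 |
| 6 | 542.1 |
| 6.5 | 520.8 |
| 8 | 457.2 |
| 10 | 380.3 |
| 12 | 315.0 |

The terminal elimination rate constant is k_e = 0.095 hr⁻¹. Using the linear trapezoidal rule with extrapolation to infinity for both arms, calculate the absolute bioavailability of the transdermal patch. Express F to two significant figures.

F = 0.21

Trapezoidal AUC_0→13.5 (IV):
  [0→3]: (915.5+688.5)/2 × 3 = 2406.0
  [3→9]: (688.5+389.4)/2 × 6 = 3233.7
  [9→10.5]: (389.4+337.6)/2 × 1.5 = 545.25
  [10.5→12.5]: (337.6+279.2)/2 × 2 = 616.8
  [12.5→13.5]: (279.2+253.9)/2 × 1 = 266.55
  Sum = 7068.3 µg/L·hr
IV tail: 253.9/0.095 = 2672.632; AUC_iv,0→∞ = 7068.3 + 2672.632 = 9740.932 µg/L·hr
Trapezoidal AUC_0→12 (transdermal patch):
  [0→4]: (0.0+612.8)/2 × 4 = 1225.6
  [4→6]: (612.8+542.1)/2 × 2 = 1154.9
  [6→6.5]: (542.1+520.8)/2 × 0.5 = 265.725
  [6.5→8]: (520.8+457.2)/2 × 1.5 = 733.5
  [8→10]: (457.2+380.3)/2 × 2 = 837.5
  [10→12]: (380.3+315.0)/2 × 2 = 695.3
  Sum = 4912.525 µg/L·hr
transdermal patch tail: 315.0/0.095 = 3315.789; AUC_ev,0→∞ = 4912.525 + 3315.789 = 8228.314 µg/L·hr
F = (AUC_ev/D_ev)/(AUC_iv/D_iv) = (8228.314/1000)/(9740.932/250) = 8.228314/38.963728 = 0.2112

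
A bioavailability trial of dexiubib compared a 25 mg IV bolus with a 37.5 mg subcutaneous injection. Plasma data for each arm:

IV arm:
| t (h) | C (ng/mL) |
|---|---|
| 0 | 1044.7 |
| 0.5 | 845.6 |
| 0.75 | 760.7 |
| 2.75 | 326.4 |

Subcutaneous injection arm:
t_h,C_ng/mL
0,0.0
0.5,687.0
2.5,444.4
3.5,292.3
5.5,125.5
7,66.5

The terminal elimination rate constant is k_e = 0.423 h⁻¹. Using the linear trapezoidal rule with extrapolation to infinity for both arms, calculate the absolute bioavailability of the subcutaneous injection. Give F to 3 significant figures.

F = 0.629

Trapezoidal AUC_0→2.75 (IV):
  [0→0.5]: (1044.7+845.6)/2 × 0.5 = 472.575
  [0.5→0.75]: (845.6+760.7)/2 × 0.25 = 200.7875
  [0.75→2.75]: (760.7+326.4)/2 × 2 = 1087.1
  Sum = 1760.4625 ng/mL·h
IV tail: 326.4/0.423 = 771.631; AUC_iv,0→∞ = 1760.4625 + 771.631 = 2532.0935 ng/mL·h
Trapezoidal AUC_0→7 (subcutaneous injection):
  [0→0.5]: (0.0+687.0)/2 × 0.5 = 171.75
  [0.5→2.5]: (687.0+444.4)/2 × 2 = 1131.4
  [2.5→3.5]: (444.4+292.3)/2 × 1 = 368.35
  [3.5→5.5]: (292.3+125.5)/2 × 2 = 417.8
  [5.5→7]: (125.5+66.5)/2 × 1.5 = 144.0
  Sum = 2233.3 ng/mL·h
subcutaneous injection tail: 66.5/0.423 = 157.210; AUC_ev,0→∞ = 2233.3 + 157.210 = 2390.51 ng/mL·h
F = (AUC_ev/D_ev)/(AUC_iv/D_iv) = (2390.51/37.5)/(2532.0935/25) = 63.7469/101.28374 = 0.6294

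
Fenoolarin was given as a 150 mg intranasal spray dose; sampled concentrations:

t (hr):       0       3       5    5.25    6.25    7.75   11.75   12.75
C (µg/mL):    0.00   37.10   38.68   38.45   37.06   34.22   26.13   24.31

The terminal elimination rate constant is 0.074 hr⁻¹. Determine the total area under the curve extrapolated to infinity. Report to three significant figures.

Trapezoidal AUC_0→12.75:
  [0→3]: (0.00+37.10)/2 × 3 = 55.65
  [3→5]: (37.10+38.68)/2 × 2 = 75.78
  [5→5.25]: (38.68+38.45)/2 × 0.25 = 9.64125
  [5.25→6.25]: (38.45+37.06)/2 × 1 = 37.755
  [6.25→7.75]: (37.06+34.22)/2 × 1.5 = 53.46
  [7.75→11.75]: (34.22+26.13)/2 × 4 = 120.7
  [11.75→12.75]: (26.13+24.31)/2 × 1 = 25.22
  Sum = 378.20625 µg/mL·hr
Extrapolated tail: C_last / k_e = 24.31 / 0.074 = 328.514
AUC_0→∞ = 378.20625 + 328.514 = 706.72025 µg/mL·hr

AUC = 707 µg/mL·hr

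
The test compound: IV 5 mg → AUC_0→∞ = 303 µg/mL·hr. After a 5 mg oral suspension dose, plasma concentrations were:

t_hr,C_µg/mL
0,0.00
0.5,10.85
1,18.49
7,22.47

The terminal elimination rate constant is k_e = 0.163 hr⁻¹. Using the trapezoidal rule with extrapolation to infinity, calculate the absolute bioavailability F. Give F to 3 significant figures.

F = 0.894

Trapezoidal AUC_0→7 (oral suspension):
  [0→0.5]: (0.00+10.85)/2 × 0.5 = 2.7125
  [0.5→1]: (10.85+18.49)/2 × 0.5 = 7.335
  [1→7]: (18.49+22.47)/2 × 6 = 122.88
  Sum = 132.9275 µg/mL·hr
Tail: C_last/k_e = 22.47/0.163 = 137.853
AUC_0→∞ (oral suspension) = 132.9275 + 137.853 = 270.7805 µg/mL·hr
F = (AUC_ev/D_ev)/(AUC_iv/D_iv) = (270.7805/5)/(303/5) = 54.1561/60.6 = 0.8937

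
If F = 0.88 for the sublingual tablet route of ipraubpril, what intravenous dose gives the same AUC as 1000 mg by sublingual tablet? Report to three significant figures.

D_iv = 880 mg

Systemic exposure from an extravascular dose = F × D_ev, so the equivalent IV dose is F × D_ev.
D_iv = F × D_ev = 0.88 × 1000 = 880 mg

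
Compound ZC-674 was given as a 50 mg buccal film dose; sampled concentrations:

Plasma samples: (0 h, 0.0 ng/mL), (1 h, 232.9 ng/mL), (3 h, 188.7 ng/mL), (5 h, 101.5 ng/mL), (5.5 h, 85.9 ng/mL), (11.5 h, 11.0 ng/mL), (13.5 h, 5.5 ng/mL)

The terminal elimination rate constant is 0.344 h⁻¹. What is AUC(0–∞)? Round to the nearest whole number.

AUC = 1198 ng/mL·h

Trapezoidal AUC_0→13.5:
  [0→1]: (0.0+232.9)/2 × 1 = 116.45
  [1→3]: (232.9+188.7)/2 × 2 = 421.6
  [3→5]: (188.7+101.5)/2 × 2 = 290.2
  [5→5.5]: (101.5+85.9)/2 × 0.5 = 46.85
  [5.5→11.5]: (85.9+11.0)/2 × 6 = 290.7
  [11.5→13.5]: (11.0+5.5)/2 × 2 = 16.5
  Sum = 1182.3 ng/mL·h
Extrapolated tail: C_last / k_e = 5.5 / 0.344 = 15.988
AUC_0→∞ = 1182.3 + 15.988 = 1198.288 ng/mL·h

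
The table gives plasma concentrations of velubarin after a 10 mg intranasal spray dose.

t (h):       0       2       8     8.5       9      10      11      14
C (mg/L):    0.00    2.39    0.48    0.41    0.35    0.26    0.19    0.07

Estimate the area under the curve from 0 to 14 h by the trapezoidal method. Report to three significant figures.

AUC = 12.3 mg/L·h

Trapezoidal AUC_0→14:
  [0→2]: (0.00+2.39)/2 × 2 = 2.39
  [2→8]: (2.39+0.48)/2 × 6 = 8.61
  [8→8.5]: (0.48+0.41)/2 × 0.5 = 0.2225
  [8.5→9]: (0.41+0.35)/2 × 0.5 = 0.19
  [9→10]: (0.35+0.26)/2 × 1 = 0.305
  [10→11]: (0.26+0.19)/2 × 1 = 0.225
  [11→14]: (0.19+0.07)/2 × 3 = 0.39
  Sum = 12.3325 mg/L·h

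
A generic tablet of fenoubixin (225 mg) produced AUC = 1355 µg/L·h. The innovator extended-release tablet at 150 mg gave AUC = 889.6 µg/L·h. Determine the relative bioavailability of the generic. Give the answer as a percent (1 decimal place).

F_rel = (AUC_test/D_test) / (AUC_ref/D_ref)
      = (1355/225) / (889.6/150)
      = 6.02222 / 5.93067 = 1.0154 = 101.54%

F_rel = 101.5%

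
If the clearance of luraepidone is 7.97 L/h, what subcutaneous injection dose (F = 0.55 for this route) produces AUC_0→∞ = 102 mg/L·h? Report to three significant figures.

Dose = CL × AUC_0→∞ / F
     = 7.97 × 102 / 0.55 = 1478.07 mg

Dose = 1480 mg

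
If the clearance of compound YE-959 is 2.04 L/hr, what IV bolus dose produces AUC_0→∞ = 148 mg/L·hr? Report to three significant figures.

Dose = 302 mg

Dose_iv = CL × AUC_0→∞
     = 2.04 × 148 = 301.92 mg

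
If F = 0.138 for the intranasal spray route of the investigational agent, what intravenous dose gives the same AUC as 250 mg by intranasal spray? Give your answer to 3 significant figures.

D_iv = 34.5 mg

Systemic exposure from an extravascular dose = F × D_ev, so the equivalent IV dose is F × D_ev.
D_iv = F × D_ev = 0.138 × 250 = 34.5 mg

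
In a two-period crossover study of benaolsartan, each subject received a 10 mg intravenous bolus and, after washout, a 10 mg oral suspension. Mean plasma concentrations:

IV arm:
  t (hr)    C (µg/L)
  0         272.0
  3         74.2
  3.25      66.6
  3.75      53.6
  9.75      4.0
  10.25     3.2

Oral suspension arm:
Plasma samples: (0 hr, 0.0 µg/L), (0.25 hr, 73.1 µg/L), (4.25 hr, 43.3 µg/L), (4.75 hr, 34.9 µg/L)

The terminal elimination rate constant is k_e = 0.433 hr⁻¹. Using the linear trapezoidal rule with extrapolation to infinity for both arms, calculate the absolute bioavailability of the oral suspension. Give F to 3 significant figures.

Trapezoidal AUC_0→10.25 (IV):
  [0→3]: (272.0+74.2)/2 × 3 = 519.3
  [3→3.25]: (74.2+66.6)/2 × 0.25 = 17.6
  [3.25→3.75]: (66.6+53.6)/2 × 0.5 = 30.05
  [3.75→9.75]: (53.6+4.0)/2 × 6 = 172.8
  [9.75→10.25]: (4.0+3.2)/2 × 0.5 = 1.8
  Sum = 741.55 µg/L·hr
IV tail: 3.2/0.433 = 7.390; AUC_iv,0→∞ = 741.55 + 7.390 = 748.94 µg/L·hr
Trapezoidal AUC_0→4.75 (oral suspension):
  [0→0.25]: (0.0+73.1)/2 × 0.25 = 9.1375
  [0.25→4.25]: (73.1+43.3)/2 × 4 = 232.8
  [4.25→4.75]: (43.3+34.9)/2 × 0.5 = 19.55
  Sum = 261.4875 µg/L·hr
oral suspension tail: 34.9/0.433 = 80.600; AUC_ev,0→∞ = 261.4875 + 80.600 = 342.0875 µg/L·hr
F = (AUC_ev/D_ev)/(AUC_iv/D_iv) = (342.0875/10)/(748.94/10) = 34.20875/74.894 = 0.4568

F = 0.457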